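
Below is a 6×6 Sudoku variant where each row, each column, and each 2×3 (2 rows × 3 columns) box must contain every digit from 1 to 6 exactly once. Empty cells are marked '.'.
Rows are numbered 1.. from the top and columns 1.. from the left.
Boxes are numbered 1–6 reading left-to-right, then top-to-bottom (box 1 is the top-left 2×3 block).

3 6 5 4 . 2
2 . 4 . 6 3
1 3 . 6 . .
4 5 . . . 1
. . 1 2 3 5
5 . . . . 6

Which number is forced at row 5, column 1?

Row 5 already contains {1, 2, 3, 5}.
Column 1 already contains {1, 2, 3, 4, 5}.
Its 2×3 block (box 5) already contains {1, 5}.
The only value from 1–6 not eliminated is 6, so row 5, column 1 = 6.

6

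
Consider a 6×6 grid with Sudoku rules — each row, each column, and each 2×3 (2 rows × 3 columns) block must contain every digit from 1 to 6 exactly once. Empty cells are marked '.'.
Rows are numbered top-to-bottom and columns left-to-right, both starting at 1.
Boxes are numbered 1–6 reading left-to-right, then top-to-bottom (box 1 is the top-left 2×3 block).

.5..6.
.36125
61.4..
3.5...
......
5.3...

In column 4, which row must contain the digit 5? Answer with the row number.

Consider where 5 can go in column 4.
R1C4 is out (row 1 already has a 5).
R4C4 is out (row 4 already has a 5).
R6C4 is out (row 6 already has a 5).
So the only cell in column 4 that can hold 5 is R5C4.
That is row 5.

5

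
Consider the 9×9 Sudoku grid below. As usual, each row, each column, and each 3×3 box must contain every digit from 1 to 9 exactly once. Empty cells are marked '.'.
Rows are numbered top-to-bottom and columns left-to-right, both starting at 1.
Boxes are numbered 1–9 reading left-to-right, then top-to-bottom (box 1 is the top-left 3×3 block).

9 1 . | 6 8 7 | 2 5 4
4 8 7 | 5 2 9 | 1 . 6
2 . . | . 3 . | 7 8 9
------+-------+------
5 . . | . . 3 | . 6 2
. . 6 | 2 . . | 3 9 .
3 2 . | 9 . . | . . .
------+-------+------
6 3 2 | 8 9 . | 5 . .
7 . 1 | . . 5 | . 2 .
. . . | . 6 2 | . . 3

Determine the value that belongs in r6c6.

Cell r6c6 itself could take any of {1, 4, 6, 8} by direct elimination.
Consider where 6 can go in column 6.
r3c6 is out (box 2 already has a 6).
r5c6 is out (row 5 already has a 6).
r7c6 is out (row 7 already has a 6).
So the only cell in column 6 that can hold 6 is r6c6.
Therefore r6c6 = 6.

6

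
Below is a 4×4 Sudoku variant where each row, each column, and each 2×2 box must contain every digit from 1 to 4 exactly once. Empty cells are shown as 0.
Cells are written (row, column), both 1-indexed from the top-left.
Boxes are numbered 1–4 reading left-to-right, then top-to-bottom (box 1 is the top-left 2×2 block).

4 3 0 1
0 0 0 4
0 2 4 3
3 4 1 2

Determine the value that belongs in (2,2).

Row 2 already contains {4}.
Column 2 already contains {2, 3, 4}.
Its 2×2 block (box 1) already contains {3, 4}.
The only value from 1–4 not eliminated is 1, so (2,2) = 1.

1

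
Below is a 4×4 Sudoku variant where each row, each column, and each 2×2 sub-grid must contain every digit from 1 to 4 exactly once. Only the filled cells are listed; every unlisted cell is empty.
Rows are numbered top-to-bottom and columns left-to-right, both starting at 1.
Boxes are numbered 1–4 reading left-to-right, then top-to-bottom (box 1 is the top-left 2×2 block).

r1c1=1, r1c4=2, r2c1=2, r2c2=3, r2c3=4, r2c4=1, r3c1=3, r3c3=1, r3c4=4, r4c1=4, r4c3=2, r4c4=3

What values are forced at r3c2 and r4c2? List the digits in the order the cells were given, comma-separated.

For r3c2:
  Row 3 already contains {1, 3, 4}.
  Column 2 already contains {3}.
  Its 2×2 block (box 3) already contains {3, 4}.
  The only value from 1–4 not eliminated is 2, so r3c2 = 2.
For r4c2:
  Row 4 already contains {2, 3, 4}.
  Column 2 already contains {3}.
  Its 2×2 block (box 3) already contains {3, 4}.
  The only value from 1–4 not eliminated is 1, so r4c2 = 1.

2,1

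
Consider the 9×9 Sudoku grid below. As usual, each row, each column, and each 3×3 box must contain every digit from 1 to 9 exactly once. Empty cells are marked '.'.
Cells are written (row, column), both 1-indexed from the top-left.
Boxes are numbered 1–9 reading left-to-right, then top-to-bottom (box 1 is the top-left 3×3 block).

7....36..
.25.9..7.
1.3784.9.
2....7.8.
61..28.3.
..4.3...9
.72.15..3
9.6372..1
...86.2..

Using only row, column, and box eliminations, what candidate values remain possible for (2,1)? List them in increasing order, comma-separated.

Row 2 already contains {2, 5, 7, 9}.
Column 1 already contains {1, 2, 6, 7, 9}.
Its 3×3 block (box 1) already contains {1, 2, 3, 5, 7}.
Removing those from 1–9 leaves {4, 8} as the candidates for (2,1).

4,8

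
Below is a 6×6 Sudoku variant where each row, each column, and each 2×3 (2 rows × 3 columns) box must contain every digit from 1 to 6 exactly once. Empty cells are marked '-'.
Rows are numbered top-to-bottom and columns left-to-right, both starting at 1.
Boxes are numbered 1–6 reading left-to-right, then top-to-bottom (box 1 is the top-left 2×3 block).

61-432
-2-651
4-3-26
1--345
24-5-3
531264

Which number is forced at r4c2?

6

Row 4 already contains {1, 3, 4, 5}.
Column 2 already contains {1, 2, 3, 4}.
Its 2×3 block (box 3) already contains {1, 3, 4}.
The only value from 1–6 not eliminated is 6, so r4c2 = 6.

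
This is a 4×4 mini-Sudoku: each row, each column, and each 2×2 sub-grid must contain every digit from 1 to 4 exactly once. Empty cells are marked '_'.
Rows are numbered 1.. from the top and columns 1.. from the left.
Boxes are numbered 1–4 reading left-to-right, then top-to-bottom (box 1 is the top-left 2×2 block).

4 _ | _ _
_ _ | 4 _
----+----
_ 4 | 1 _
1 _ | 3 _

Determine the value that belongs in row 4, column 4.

Cell row 4, column 4 itself could take any of {2, 4} by direct elimination.
Consider where 4 can go in box 4.
row 3, column 4 is out (row 3 already has a 4).
So the only cell in box 4 that can hold 4 is row 4, column 4.
Therefore row 4, column 4 = 4.

4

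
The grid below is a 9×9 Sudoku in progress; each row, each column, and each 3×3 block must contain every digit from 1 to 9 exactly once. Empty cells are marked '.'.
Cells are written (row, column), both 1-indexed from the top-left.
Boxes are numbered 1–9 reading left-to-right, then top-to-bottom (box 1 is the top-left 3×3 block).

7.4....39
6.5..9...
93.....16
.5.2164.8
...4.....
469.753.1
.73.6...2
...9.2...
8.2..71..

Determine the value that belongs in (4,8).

Cell (4,8) itself could take any of {7, 9} by direct elimination.
Consider where 9 can go in row 4.
(4,1) is out (column 1 already has a 9).
(4,3) is out (column 3 already has a 9).
So the only cell in row 4 that can hold 9 is (4,8).
Therefore (4,8) = 9.

9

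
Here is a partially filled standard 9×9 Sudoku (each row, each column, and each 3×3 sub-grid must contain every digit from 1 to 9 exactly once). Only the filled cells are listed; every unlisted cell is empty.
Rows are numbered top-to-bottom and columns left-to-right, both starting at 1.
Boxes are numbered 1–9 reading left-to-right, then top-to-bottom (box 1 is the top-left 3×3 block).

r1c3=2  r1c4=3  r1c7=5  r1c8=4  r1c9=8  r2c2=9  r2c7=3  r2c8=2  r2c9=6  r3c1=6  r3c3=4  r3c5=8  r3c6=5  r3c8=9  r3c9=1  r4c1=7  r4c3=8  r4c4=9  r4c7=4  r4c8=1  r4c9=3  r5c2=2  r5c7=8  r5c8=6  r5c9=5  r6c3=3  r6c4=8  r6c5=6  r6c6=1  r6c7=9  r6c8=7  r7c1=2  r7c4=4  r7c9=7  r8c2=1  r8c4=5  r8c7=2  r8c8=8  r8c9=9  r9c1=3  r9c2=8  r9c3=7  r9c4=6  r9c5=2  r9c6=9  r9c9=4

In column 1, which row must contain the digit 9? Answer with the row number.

Consider where 9 can go in column 1.
r1c1 is out (box 1 already has a 9).
r2c1 is out (row 2 already has a 9).
r6c1 is out (row 6 already has a 9).
r8c1 is out (row 8 already has a 9).
So the only cell in column 1 that can hold 9 is r5c1.
That is row 5.

5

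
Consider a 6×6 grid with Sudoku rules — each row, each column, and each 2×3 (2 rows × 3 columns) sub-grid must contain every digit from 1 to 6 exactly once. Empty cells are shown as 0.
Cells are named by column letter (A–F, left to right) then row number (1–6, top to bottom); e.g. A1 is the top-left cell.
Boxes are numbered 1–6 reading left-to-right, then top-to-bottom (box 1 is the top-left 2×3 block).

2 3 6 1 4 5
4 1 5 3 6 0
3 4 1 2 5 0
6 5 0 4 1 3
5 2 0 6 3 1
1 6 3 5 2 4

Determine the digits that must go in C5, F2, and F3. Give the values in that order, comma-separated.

4,2,6

For C5:
  Row 5 already contains {1, 2, 3, 5, 6}.
  Column C already contains {1, 3, 5, 6}.
  Its 2×3 block (box 5) already contains {1, 2, 3, 5, 6}.
  The only value from 1–6 not eliminated is 4, so C5 = 4.
For F2:
  Row 2 already contains {1, 3, 4, 5, 6}.
  Column F already contains {1, 3, 4, 5}.
  Its 2×3 block (box 2) already contains {1, 3, 4, 5, 6}.
  The only value from 1–6 not eliminated is 2, so F2 = 2.
For F3:
  Row 3 already contains {1, 2, 3, 4, 5}.
  Column F already contains {1, 3, 4, 5}.
  Its 2×3 block (box 4) already contains {1, 2, 3, 4, 5}.
  The only value from 1–6 not eliminated is 6, so F3 = 6.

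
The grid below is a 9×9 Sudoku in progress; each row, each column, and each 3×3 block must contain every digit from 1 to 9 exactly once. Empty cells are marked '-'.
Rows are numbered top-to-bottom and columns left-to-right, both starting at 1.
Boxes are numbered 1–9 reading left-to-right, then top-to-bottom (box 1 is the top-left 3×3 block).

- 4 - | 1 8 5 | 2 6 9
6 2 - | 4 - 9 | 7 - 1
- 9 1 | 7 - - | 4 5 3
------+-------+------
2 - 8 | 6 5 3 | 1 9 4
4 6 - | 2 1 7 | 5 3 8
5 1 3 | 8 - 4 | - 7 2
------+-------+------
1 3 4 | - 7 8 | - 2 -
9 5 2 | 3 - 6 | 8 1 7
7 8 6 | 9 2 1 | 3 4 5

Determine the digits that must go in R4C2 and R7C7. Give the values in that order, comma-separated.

7,9

For R4C2:
  Row 4 already contains {1, 2, 3, 4, 5, 6, 8, 9}.
  Column 2 already contains {1, 2, 3, 4, 5, 6, 8, 9}.
  Its 3×3 block (box 4) already contains {1, 2, 3, 4, 5, 6, 8}.
  The only value from 1–9 not eliminated is 7, so R4C2 = 7.
For R7C7:
  Consider where 9 can go in column 7.
  R6C7 is out (box 6 already has a 9).
  So the only cell in column 7 that can hold 9 is R7C7.
  So R7C7 = 9.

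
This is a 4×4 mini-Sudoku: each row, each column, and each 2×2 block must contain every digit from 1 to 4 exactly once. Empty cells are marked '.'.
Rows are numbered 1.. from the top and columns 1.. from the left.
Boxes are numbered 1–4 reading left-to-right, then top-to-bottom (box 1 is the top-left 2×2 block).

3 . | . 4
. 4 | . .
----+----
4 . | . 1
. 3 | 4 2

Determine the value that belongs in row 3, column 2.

2

Row 3 already contains {1, 4}.
Column 2 already contains {3, 4}.
Its 2×2 block (box 3) already contains {3, 4}.
The only value from 1–4 not eliminated is 2, so row 3, column 2 = 2.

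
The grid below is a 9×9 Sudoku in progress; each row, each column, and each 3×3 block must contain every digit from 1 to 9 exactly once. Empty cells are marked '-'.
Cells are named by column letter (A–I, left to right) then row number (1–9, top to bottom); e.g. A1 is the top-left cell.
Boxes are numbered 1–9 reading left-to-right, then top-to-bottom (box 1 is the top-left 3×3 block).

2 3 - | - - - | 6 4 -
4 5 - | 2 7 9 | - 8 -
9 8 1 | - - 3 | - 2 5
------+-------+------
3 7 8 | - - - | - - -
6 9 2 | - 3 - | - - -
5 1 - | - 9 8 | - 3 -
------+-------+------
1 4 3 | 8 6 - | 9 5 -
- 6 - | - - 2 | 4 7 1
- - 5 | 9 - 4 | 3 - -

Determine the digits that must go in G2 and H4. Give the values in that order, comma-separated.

For G2:
  Row 2 already contains {2, 4, 5, 7, 8, 9}.
  Column G already contains {3, 4, 6, 9}.
  Its 3×3 block (box 3) already contains {2, 4, 5, 6, 8}.
  The only value from 1–9 not eliminated is 1, so G2 = 1.
For H4:
  Consider where 9 can go in column H.
  H5 is out (row 5 already has a 9).
  H9 is out (row 9 already has a 9).
  So the only cell in column H that can hold 9 is H4.
  So H4 = 9.

1,9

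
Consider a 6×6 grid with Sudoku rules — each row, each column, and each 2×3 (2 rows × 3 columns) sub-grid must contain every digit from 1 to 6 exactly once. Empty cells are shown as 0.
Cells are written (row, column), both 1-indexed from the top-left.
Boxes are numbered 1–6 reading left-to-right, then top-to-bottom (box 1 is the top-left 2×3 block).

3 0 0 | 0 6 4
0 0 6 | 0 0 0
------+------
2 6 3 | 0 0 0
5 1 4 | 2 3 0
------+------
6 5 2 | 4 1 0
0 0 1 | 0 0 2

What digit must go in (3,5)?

4

Cell (3,5) itself could take any of {4, 5} by direct elimination.
Consider where 4 can go in box 4.
(3,4) is out (column 4 already has a 4).
(3,6) is out (column 6 already has a 4).
(4,6) is out (row 4 already has a 4).
So the only cell in box 4 that can hold 4 is (3,5).
Therefore (3,5) = 4.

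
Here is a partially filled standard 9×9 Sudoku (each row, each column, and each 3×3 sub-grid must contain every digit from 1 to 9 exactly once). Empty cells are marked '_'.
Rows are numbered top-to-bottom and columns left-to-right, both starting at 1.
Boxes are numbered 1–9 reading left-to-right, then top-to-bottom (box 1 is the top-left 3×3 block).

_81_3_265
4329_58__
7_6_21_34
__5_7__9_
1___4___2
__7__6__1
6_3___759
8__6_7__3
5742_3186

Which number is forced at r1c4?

7

Cell r1c4 itself could take any of {4, 7} by direct elimination.
Consider where 7 can go in box 2.
r1c6 is out (column 6 already has a 7).
r2c5 is out (column 5 already has a 7).
r3c4 is out (row 3 already has a 7).
So the only cell in box 2 that can hold 7 is r1c4.
Therefore r1c4 = 7.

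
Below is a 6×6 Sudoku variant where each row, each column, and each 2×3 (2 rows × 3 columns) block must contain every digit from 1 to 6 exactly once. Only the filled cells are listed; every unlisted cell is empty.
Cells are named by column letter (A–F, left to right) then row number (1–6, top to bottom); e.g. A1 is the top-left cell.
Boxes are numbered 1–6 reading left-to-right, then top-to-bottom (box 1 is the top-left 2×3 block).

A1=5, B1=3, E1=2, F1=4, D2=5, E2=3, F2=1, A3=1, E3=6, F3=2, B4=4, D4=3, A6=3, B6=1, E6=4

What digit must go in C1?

Cell C1 itself could take any of {1, 6} by direct elimination.
Consider where 1 can go in box 1.
A2 is out (row 2 already has a 1).
B2 is out (row 2 already has a 1).
C2 is out (row 2 already has a 1).
So the only cell in box 1 that can hold 1 is C1.
Therefore C1 = 1.

1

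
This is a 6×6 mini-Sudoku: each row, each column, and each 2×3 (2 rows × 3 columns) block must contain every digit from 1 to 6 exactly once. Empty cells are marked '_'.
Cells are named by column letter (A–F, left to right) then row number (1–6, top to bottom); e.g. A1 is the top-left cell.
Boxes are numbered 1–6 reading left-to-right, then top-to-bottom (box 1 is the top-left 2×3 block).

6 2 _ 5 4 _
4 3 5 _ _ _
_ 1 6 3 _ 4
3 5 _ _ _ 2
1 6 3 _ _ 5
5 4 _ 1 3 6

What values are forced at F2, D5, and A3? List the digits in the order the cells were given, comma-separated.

1,4,2

For F2:
  Row 2 already contains {3, 4, 5}.
  Column F already contains {2, 4, 5, 6}.
  Its 2×3 block (box 2) already contains {4, 5}.
  The only value from 1–6 not eliminated is 1, so F2 = 1.
For D5:
  Consider where 4 can go in row 5.
  E5 is out (column E already has a 4).
  So the only cell in row 5 that can hold 4 is D5.
  So D5 = 4.
For A3:
  Row 3 already contains {1, 3, 4, 6}.
  Column A already contains {1, 3, 4, 5, 6}.
  Its 2×3 block (box 3) already contains {1, 3, 5, 6}.
  The only value from 1–6 not eliminated is 2, so A3 = 2.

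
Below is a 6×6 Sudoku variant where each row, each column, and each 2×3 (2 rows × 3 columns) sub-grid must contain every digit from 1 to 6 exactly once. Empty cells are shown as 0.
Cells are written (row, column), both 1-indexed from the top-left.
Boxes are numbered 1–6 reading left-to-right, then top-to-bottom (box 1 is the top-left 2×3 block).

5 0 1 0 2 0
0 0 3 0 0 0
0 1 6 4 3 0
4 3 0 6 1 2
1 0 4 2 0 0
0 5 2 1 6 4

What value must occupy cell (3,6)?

Row 3 already contains {1, 3, 4, 6}.
Column 6 already contains {2, 4}.
Its 2×3 block (box 4) already contains {1, 2, 3, 4, 6}.
The only value from 1–6 not eliminated is 5, so (3,6) = 5.

5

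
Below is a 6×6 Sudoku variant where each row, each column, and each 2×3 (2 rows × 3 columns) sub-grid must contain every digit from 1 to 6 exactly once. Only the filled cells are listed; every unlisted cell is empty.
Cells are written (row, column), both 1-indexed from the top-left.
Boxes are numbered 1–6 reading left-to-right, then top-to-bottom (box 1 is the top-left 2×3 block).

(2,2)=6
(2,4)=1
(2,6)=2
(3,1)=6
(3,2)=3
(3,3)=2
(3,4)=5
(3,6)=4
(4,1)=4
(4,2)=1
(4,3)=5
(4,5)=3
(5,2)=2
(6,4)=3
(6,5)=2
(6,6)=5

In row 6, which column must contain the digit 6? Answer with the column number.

3

Consider where 6 can go in row 6.
(6,1) is out (column 1 already has a 6).
(6,2) is out (column 2 already has a 6).
So the only cell in row 6 that can hold 6 is (6,3).
That is column 3.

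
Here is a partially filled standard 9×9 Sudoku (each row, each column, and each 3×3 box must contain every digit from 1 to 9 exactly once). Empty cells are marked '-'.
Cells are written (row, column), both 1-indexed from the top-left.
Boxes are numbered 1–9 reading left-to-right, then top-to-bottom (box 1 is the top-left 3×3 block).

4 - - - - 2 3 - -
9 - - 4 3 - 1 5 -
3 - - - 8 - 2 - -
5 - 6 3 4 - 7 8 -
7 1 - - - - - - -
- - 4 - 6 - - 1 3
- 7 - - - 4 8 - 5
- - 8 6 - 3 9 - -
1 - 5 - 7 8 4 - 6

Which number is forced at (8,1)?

Row 8 already contains {3, 6, 8, 9}.
Column 1 already contains {1, 3, 4, 5, 7, 9}.
Its 3×3 block (box 7) already contains {1, 5, 7, 8}.
The only value from 1–9 not eliminated is 2, so (8,1) = 2.

2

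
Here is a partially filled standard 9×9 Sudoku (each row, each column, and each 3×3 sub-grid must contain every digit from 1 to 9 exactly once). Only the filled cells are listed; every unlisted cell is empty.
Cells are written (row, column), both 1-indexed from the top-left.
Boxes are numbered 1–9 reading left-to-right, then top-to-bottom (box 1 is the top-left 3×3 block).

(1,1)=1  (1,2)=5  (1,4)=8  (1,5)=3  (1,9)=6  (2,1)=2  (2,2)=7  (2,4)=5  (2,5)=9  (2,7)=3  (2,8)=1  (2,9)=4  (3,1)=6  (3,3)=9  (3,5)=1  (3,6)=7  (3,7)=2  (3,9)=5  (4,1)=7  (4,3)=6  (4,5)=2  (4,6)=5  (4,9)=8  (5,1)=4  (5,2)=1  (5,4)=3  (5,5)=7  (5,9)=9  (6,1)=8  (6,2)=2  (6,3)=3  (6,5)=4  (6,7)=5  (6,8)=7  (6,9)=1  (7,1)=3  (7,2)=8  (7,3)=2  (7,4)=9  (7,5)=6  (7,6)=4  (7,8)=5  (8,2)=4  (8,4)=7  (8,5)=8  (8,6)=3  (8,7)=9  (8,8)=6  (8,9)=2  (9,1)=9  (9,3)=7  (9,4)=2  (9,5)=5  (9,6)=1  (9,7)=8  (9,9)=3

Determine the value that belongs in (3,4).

Row 3 already contains {1, 2, 5, 6, 7, 9}.
Column 4 already contains {2, 3, 5, 7, 8, 9}.
Its 3×3 block (box 2) already contains {1, 3, 5, 7, 8, 9}.
The only value from 1–9 not eliminated is 4, so (3,4) = 4.

4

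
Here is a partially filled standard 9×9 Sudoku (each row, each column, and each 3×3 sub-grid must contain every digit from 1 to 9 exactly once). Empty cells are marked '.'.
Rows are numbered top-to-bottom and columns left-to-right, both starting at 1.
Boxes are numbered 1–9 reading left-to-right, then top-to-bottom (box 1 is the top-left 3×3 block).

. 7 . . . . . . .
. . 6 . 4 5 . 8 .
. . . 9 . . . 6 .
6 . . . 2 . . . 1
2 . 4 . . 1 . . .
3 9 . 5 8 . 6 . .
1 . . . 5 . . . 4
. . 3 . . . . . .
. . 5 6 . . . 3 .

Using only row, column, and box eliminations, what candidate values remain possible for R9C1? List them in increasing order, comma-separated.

Row 9 already contains {3, 5, 6}.
Column 1 already contains {1, 2, 3, 6}.
Its 3×3 block (box 7) already contains {1, 3, 5}.
Removing those from 1–9 leaves {4, 7, 8, 9} as the candidates for R9C1.

4,7,8,9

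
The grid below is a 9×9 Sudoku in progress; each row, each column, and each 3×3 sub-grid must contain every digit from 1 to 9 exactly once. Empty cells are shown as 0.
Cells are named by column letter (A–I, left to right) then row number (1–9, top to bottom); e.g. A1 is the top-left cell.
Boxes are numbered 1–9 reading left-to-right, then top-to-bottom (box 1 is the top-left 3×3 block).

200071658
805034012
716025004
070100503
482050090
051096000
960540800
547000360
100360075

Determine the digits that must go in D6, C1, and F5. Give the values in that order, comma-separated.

For D6:
  Consider where 4 can go in box 5.
  E4 is out (column E already has a 4).
  F4 is out (column F already has a 4).
  D5 is out (row 5 already has a 4).
  F5 is out (row 5 already has a 4).
  So the only cell in box 5 that can hold 4 is D6.
  So D6 = 4.
For C1:
  Consider where 4 can go in box 1.
  B1 is out (column B already has a 4).
  B2 is out (row 2 already has a 4).
  So the only cell in box 1 that can hold 4 is C1.
  So C1 = 4.
For F5:
  Consider where 3 can go in row 5.
  D5 is out (column D already has a 3).
  G5 is out (column G already has a 3).
  I5 is out (column I already has a 3).
  So the only cell in row 5 that can hold 3 is F5.
  So F5 = 3.

4,4,3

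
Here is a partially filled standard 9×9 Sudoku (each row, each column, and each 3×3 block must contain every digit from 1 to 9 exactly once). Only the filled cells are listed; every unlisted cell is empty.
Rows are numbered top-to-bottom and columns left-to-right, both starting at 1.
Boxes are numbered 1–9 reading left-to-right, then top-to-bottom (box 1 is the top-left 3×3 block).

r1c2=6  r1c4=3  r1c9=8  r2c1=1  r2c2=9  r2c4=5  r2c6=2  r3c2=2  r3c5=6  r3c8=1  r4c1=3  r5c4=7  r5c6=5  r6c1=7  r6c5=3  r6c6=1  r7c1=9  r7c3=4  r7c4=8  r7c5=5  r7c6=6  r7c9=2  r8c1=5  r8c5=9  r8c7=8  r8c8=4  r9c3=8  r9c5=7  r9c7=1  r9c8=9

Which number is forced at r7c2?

Cell r7c2 itself could take any of {1, 3, 7} by direct elimination.
Consider where 1 can go in row 7.
r7c7 is out (column 7 already has a 1).
r7c8 is out (column 8 already has a 1).
So the only cell in row 7 that can hold 1 is r7c2.
Therefore r7c2 = 1.

1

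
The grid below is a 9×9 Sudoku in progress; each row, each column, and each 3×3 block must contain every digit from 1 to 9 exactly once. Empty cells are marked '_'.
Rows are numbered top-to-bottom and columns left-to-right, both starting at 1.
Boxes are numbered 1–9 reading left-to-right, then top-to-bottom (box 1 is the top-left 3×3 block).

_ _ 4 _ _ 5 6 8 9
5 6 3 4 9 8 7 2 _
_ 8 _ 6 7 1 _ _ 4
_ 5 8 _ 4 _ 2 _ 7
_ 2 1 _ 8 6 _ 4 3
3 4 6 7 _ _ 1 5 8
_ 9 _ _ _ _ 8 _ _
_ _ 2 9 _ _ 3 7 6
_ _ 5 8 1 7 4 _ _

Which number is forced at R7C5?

6

Cell R7C5 itself could take any of {2, 3, 5, 6} by direct elimination.
Consider where 6 can go in box 8.
R7C4 is out (column 4 already has a 6).
R7C6 is out (column 6 already has a 6).
R8C5 is out (row 8 already has a 6).
R8C6 is out (row 8 already has a 6).
So the only cell in box 8 that can hold 6 is R7C5.
Therefore R7C5 = 6.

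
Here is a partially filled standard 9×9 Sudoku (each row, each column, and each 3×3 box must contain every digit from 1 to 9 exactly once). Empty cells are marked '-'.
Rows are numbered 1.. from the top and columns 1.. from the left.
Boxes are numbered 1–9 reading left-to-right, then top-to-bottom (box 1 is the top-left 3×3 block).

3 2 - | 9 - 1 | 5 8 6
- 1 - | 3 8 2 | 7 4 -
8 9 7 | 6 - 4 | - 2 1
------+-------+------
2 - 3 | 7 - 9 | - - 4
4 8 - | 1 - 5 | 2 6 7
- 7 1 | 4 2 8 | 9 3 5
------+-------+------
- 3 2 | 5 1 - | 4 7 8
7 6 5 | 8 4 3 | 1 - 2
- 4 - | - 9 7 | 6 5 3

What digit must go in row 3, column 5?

5

Row 3 already contains {1, 2, 4, 6, 7, 8, 9}.
Column 5 already contains {1, 2, 4, 8, 9}.
Its 3×3 block (box 2) already contains {1, 2, 3, 4, 6, 8, 9}.
The only value from 1–9 not eliminated is 5, so row 3, column 5 = 5.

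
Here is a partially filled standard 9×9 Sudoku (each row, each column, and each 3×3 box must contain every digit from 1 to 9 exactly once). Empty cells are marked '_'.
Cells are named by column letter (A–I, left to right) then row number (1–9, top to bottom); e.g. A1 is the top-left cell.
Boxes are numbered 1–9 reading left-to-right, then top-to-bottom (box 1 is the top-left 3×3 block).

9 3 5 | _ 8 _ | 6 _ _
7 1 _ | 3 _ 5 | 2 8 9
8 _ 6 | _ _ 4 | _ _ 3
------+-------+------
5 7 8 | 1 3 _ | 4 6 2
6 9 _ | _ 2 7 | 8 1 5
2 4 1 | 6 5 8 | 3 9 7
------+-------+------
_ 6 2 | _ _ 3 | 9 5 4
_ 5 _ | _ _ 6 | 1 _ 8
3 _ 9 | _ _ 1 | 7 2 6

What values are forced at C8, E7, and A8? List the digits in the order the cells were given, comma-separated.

For C8:
  Consider where 7 can go in column C.
  C2 is out (row 2 already has a 7).
  C5 is out (row 5 already has a 7).
  So the only cell in column C that can hold 7 is C8.
  So C8 = 7.
For E7:
  Row 7 already contains {2, 3, 4, 5, 6, 9}.
  Column E already contains {2, 3, 5, 8}.
  Its 3×3 block (box 8) already contains {1, 3, 6}.
  The only value from 1–9 not eliminated is 7, so E7 = 7.
For A8:
  Row 8 already contains {1, 5, 6, 8}.
  Column A already contains {2, 3, 5, 6, 7, 8, 9}.
  Its 3×3 block (box 7) already contains {2, 3, 5, 6, 9}.
  The only value from 1–9 not eliminated is 4, so A8 = 4.

7,7,4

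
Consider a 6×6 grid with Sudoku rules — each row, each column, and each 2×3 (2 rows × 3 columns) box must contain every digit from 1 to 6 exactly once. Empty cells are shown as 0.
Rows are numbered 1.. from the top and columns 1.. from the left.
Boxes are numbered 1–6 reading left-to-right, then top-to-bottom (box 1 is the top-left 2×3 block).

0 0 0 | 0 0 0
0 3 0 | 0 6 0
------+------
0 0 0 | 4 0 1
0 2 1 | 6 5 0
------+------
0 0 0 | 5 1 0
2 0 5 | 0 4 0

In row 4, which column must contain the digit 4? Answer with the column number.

Consider where 4 can go in row 4.
row 4, column 6 is out (box 4 already has a 4).
So the only cell in row 4 that can hold 4 is row 4, column 1.
That is column 1.

1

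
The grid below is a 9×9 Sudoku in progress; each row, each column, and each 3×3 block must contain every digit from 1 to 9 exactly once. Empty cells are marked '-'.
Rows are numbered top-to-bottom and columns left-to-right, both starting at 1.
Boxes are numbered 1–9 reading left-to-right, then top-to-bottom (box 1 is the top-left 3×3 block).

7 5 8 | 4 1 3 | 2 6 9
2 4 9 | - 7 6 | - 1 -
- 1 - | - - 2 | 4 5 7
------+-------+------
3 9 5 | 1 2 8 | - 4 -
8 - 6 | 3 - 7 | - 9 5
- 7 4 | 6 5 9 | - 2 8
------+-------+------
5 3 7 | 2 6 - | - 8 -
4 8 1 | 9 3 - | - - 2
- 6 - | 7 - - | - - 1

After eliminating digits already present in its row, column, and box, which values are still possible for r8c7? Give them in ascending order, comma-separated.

5,6,7

Row 8 already contains {1, 2, 3, 4, 8, 9}.
Column 7 already contains {2, 4}.
Its 3×3 block (box 9) already contains {1, 2, 8}.
Removing those from 1–9 leaves {5, 6, 7} as the candidates for r8c7.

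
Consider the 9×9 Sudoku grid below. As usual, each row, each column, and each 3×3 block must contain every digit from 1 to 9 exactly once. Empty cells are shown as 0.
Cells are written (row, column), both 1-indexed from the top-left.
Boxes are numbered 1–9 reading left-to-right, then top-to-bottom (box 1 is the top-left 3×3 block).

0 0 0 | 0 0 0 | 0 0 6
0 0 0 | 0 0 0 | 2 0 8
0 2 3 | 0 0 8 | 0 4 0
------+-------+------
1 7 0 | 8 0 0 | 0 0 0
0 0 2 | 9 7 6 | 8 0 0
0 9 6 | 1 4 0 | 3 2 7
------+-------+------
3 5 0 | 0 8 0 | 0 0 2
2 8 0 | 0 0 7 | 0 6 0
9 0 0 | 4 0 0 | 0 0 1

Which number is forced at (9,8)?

8

Cell (9,8) itself could take any of {3, 5, 7, 8} by direct elimination.
Consider where 8 can go in row 9.
(9,2) is out (column 2 already has a 8).
(9,3) is out (box 7 already has a 8).
(9,5) is out (column 5 already has a 8).
(9,6) is out (column 6 already has a 8).
(9,7) is out (column 7 already has a 8).
So the only cell in row 9 that can hold 8 is (9,8).
Therefore (9,8) = 8.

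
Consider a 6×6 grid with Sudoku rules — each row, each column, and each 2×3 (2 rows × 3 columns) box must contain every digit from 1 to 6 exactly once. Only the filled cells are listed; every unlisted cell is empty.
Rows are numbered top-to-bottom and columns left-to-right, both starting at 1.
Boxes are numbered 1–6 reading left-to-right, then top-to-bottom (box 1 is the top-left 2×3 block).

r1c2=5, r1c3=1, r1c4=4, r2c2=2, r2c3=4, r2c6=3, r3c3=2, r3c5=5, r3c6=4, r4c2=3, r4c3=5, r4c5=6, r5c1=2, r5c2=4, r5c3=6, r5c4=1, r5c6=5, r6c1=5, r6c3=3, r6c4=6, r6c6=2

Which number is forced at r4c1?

Cell r4c1 itself could take any of {1, 4} by direct elimination.
Consider where 4 can go in row 4.
r4c4 is out (column 4 already has a 4).
r4c6 is out (column 6 already has a 4).
So the only cell in row 4 that can hold 4 is r4c1.
Therefore r4c1 = 4.

4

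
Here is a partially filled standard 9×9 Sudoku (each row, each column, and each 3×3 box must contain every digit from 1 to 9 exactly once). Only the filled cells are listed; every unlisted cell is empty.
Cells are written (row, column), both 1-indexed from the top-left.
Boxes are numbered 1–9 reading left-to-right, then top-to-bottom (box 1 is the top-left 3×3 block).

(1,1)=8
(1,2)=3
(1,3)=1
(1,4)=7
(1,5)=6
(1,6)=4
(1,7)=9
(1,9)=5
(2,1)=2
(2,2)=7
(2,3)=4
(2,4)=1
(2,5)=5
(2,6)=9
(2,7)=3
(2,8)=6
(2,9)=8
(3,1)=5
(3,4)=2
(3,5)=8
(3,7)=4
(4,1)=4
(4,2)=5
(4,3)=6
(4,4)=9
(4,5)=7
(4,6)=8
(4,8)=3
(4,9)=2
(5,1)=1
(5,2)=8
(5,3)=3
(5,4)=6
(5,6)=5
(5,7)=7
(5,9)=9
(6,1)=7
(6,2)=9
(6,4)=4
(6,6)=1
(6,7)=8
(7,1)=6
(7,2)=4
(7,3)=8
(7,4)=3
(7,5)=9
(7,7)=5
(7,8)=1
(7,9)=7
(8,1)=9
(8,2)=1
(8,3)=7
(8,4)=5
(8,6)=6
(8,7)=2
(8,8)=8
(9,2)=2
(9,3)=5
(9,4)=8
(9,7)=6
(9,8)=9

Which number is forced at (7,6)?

Row 7 already contains {1, 3, 4, 5, 6, 7, 8, 9}.
Column 6 already contains {1, 4, 5, 6, 8, 9}.
Its 3×3 block (box 8) already contains {3, 5, 6, 8, 9}.
The only value from 1–9 not eliminated is 2, so (7,6) = 2.

2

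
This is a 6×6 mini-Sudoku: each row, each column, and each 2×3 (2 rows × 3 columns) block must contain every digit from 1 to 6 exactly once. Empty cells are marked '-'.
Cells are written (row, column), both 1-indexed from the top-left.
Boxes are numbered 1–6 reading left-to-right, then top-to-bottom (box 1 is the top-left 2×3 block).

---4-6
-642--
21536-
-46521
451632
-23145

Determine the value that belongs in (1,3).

2

Row 1 already contains {4, 6}.
Column 3 already contains {1, 3, 4, 5, 6}.
Its 2×3 block (box 1) already contains {4, 6}.
The only value from 1–6 not eliminated is 2, so (1,3) = 2.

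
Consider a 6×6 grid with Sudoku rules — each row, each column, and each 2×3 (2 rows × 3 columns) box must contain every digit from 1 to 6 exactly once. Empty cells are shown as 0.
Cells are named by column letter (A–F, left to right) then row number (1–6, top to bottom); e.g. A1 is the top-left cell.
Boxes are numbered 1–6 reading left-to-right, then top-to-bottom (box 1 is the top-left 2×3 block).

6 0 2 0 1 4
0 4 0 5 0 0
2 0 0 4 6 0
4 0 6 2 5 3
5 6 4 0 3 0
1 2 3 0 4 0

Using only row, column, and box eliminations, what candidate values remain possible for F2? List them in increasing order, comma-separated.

Row 2 already contains {4, 5}.
Column F already contains {3, 4}.
Its 2×3 block (box 2) already contains {1, 4, 5}.
Removing those from 1–6 leaves {2, 6} as the candidates for F2.

2,6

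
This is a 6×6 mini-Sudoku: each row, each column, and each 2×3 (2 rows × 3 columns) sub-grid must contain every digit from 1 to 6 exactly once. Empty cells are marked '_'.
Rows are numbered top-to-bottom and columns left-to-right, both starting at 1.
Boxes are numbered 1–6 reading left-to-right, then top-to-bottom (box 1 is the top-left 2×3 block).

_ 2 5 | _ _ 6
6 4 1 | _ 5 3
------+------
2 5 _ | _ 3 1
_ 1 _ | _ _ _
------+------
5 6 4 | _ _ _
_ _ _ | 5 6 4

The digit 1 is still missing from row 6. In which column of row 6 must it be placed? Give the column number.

1

Consider where 1 can go in row 6.
r6c2 is out (column 2 already has a 1).
r6c3 is out (column 3 already has a 1).
So the only cell in row 6 that can hold 1 is r6c1.
That is column 1.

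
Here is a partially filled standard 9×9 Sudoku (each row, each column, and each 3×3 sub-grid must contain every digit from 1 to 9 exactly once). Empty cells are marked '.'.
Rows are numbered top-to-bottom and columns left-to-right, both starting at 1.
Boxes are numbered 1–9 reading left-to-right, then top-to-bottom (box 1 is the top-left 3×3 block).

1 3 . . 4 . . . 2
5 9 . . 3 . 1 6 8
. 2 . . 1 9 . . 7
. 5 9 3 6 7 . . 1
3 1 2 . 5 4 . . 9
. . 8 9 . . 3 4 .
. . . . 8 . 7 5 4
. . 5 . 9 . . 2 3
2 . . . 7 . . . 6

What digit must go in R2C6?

2

Row 2 already contains {1, 3, 5, 6, 8, 9}.
Column 6 already contains {4, 7, 9}.
Its 3×3 block (box 2) already contains {1, 3, 4, 9}.
The only value from 1–9 not eliminated is 2, so R2C6 = 2.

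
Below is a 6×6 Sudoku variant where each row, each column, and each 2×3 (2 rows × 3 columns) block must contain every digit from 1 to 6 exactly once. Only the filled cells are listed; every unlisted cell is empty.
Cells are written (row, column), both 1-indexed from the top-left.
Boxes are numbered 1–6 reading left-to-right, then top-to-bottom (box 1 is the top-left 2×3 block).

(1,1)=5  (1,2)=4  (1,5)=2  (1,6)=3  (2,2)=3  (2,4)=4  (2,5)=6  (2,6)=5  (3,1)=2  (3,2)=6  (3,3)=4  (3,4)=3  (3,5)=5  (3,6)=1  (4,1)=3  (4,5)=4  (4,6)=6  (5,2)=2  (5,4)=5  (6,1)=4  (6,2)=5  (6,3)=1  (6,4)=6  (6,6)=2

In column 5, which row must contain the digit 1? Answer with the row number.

5

Consider where 1 can go in column 5.
(6,5) is out (row 6 already has a 1).
So the only cell in column 5 that can hold 1 is (5,5).
That is row 5.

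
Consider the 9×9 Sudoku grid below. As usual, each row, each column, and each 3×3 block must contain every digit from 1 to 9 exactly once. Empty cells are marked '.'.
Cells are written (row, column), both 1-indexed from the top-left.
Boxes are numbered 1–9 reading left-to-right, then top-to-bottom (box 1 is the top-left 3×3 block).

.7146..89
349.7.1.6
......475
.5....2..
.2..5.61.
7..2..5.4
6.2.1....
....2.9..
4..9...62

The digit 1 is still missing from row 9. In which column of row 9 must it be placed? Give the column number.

2

Consider where 1 can go in row 9.
(9,3) is out (column 3 already has a 1).
(9,5) is out (column 5 already has a 1).
(9,6) is out (box 8 already has a 1).
(9,7) is out (column 7 already has a 1).
So the only cell in row 9 that can hold 1 is (9,2).
That is column 2.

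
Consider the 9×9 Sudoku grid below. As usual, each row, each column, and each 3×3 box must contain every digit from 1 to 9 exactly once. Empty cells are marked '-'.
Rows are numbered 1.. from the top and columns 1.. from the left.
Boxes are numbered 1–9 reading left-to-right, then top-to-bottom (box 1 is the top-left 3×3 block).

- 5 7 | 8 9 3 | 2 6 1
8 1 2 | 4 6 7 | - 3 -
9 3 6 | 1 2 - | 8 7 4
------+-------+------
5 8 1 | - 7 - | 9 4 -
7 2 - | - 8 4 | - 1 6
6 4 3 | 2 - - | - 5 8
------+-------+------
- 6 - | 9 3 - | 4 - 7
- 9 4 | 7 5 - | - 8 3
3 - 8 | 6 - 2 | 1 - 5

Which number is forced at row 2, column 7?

5

Row 2 already contains {1, 2, 3, 4, 6, 7, 8}.
Column 7 already contains {1, 2, 4, 8, 9}.
Its 3×3 block (box 3) already contains {1, 2, 3, 4, 6, 7, 8}.
The only value from 1–9 not eliminated is 5, so row 2, column 7 = 5.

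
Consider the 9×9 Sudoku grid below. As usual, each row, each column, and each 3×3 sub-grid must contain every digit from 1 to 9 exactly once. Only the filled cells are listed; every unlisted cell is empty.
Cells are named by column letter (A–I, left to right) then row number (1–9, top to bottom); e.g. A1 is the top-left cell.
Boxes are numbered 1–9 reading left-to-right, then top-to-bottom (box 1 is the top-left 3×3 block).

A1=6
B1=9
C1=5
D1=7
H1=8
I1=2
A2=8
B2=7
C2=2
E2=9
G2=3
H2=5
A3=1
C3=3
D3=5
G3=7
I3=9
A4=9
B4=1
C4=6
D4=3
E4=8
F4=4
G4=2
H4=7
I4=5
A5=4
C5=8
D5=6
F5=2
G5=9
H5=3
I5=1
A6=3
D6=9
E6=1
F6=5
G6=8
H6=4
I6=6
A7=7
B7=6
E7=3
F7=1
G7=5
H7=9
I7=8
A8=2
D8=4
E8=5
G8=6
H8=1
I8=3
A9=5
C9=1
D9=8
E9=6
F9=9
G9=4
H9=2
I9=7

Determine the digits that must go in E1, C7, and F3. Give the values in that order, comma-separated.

For E1:
  Row 1 already contains {2, 5, 6, 7, 8, 9}.
  Column E already contains {1, 3, 5, 6, 8, 9}.
  Its 3×3 block (box 2) already contains {5, 7, 9}.
  The only value from 1–9 not eliminated is 4, so E1 = 4.
For C7:
  Row 7 already contains {1, 3, 5, 6, 7, 8, 9}.
  Column C already contains {1, 2, 3, 5, 6, 8}.
  Its 3×3 block (box 7) already contains {1, 2, 5, 6, 7}.
  The only value from 1–9 not eliminated is 4, so C7 = 4.
For F3:
  Consider where 8 can go in box 2.
  E1 is out (row 1 already has a 8).
  F1 is out (row 1 already has a 8).
  D2 is out (row 2 already has a 8).
  F2 is out (row 2 already has a 8).
  E3 is out (column E already has a 8).
  So the only cell in box 2 that can hold 8 is F3.
  So F3 = 8.

4,4,8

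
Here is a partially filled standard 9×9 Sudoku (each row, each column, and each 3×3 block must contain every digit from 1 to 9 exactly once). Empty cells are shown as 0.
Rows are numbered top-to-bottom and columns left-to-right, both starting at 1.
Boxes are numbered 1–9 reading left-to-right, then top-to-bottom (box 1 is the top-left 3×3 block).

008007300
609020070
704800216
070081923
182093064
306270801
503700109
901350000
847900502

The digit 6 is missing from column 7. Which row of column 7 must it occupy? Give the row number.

Consider where 6 can go in column 7.
r2c7 is out (row 2 already has a 6).
r5c7 is out (row 5 already has a 6).
So the only cell in column 7 that can hold 6 is r8c7.
That is row 8.

8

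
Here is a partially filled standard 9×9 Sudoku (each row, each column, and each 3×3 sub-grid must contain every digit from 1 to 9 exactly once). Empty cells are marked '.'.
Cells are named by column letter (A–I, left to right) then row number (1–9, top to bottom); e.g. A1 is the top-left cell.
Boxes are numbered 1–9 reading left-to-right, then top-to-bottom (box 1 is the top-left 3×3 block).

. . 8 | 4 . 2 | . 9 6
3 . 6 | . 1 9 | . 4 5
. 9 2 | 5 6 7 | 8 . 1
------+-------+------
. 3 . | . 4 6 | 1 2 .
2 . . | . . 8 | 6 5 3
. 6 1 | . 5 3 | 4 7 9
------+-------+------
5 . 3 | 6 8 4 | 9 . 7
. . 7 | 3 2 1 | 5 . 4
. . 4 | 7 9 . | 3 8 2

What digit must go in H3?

3

Row 3 already contains {1, 2, 5, 6, 7, 8, 9}.
Column H already contains {2, 4, 5, 7, 8, 9}.
Its 3×3 block (box 3) already contains {1, 4, 5, 6, 8, 9}.
The only value from 1–9 not eliminated is 3, so H3 = 3.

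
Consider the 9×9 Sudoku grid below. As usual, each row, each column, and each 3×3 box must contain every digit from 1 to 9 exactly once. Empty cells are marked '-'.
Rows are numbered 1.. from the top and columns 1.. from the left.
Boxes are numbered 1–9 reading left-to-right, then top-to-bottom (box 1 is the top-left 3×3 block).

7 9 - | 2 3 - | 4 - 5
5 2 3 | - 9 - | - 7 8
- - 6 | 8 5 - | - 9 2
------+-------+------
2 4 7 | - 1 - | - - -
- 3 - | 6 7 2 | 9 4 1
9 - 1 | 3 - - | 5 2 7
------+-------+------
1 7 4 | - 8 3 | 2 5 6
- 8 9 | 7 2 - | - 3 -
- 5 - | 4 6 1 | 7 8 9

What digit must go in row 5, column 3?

5

Cell row 5, column 3 itself could take any of {5, 8} by direct elimination.
Consider where 5 can go in column 3.
row 1, column 3 is out (row 1 already has a 5).
row 9, column 3 is out (row 9 already has a 5).
So the only cell in column 3 that can hold 5 is row 5, column 3.
Therefore row 5, column 3 = 5.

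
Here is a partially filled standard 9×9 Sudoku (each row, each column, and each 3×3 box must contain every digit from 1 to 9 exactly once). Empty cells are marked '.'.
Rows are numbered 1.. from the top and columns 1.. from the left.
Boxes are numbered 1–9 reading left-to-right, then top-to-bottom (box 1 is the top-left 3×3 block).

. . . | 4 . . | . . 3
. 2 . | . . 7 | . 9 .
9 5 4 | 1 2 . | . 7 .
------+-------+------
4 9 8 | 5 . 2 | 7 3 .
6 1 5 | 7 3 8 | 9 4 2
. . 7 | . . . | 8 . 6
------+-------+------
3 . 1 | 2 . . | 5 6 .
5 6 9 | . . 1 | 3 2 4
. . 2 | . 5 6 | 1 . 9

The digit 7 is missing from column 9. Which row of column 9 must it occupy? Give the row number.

7

Consider where 7 can go in column 9.
row 2, column 9 is out (row 2 already has a 7).
row 3, column 9 is out (row 3 already has a 7).
row 4, column 9 is out (row 4 already has a 7).
So the only cell in column 9 that can hold 7 is row 7, column 9.
That is row 7.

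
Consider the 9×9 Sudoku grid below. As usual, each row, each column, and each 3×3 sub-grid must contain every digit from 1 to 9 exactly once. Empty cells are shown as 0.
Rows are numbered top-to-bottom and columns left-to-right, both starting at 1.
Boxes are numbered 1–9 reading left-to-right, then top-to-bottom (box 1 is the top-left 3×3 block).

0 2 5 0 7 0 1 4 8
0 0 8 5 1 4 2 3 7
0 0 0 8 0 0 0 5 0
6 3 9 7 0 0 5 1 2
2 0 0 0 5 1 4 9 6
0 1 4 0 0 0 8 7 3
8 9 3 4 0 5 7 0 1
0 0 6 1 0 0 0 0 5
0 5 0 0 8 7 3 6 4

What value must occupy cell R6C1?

5

Row 6 already contains {1, 3, 4, 7, 8}.
Column 1 already contains {2, 6, 8}.
Its 3×3 block (box 4) already contains {1, 2, 3, 4, 6, 9}.
The only value from 1–9 not eliminated is 5, so R6C1 = 5.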